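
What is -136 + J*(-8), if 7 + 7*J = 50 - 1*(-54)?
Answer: -1728/7 ≈ -246.86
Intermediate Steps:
J = 97/7 (J = -1 + (50 - 1*(-54))/7 = -1 + (50 + 54)/7 = -1 + (⅐)*104 = -1 + 104/7 = 97/7 ≈ 13.857)
-136 + J*(-8) = -136 + (97/7)*(-8) = -136 - 776/7 = -1728/7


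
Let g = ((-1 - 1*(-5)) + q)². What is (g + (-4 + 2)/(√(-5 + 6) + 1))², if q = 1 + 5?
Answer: 9801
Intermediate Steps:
q = 6
g = 100 (g = ((-1 - 1*(-5)) + 6)² = ((-1 + 5) + 6)² = (4 + 6)² = 10² = 100)
(g + (-4 + 2)/(√(-5 + 6) + 1))² = (100 + (-4 + 2)/(√(-5 + 6) + 1))² = (100 - 2/(√1 + 1))² = (100 - 2/(1 + 1))² = (100 - 2/2)² = (100 - 2*½)² = (100 - 1)² = 99² = 9801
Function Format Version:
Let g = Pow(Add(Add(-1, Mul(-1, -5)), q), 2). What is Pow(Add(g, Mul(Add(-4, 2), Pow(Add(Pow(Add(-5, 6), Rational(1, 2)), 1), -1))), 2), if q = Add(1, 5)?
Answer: 9801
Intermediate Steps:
q = 6
g = 100 (g = Pow(Add(Add(-1, Mul(-1, -5)), 6), 2) = Pow(Add(Add(-1, 5), 6), 2) = Pow(Add(4, 6), 2) = Pow(10, 2) = 100)
Pow(Add(g, Mul(Add(-4, 2), Pow(Add(Pow(Add(-5, 6), Rational(1, 2)), 1), -1))), 2) = Pow(Add(100, Mul(Add(-4, 2), Pow(Add(Pow(Add(-5, 6), Rational(1, 2)), 1), -1))), 2) = Pow(Add(100, Mul(-2, Pow(Add(Pow(1, Rational(1, 2)), 1), -1))), 2) = Pow(Add(100, Mul(-2, Pow(Add(1, 1), -1))), 2) = Pow(Add(100, Mul(-2, Pow(2, -1))), 2) = Pow(Add(100, Mul(-2, Rational(1, 2))), 2) = Pow(Add(100, -1), 2) = Pow(99, 2) = 9801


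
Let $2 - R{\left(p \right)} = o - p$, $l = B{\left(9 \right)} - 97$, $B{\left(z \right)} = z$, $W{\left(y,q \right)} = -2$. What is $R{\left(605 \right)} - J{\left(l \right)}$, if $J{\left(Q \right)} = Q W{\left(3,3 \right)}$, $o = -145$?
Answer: $576$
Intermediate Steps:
$l = -88$ ($l = 9 - 97 = -88$)
$R{\left(p \right)} = 147 + p$ ($R{\left(p \right)} = 2 - \left(-145 - p\right) = 2 + \left(145 + p\right) = 147 + p$)
$J{\left(Q \right)} = - 2 Q$ ($J{\left(Q \right)} = Q \left(-2\right) = - 2 Q$)
$R{\left(605 \right)} - J{\left(l \right)} = \left(147 + 605\right) - \left(-2\right) \left(-88\right) = 752 - 176 = 576$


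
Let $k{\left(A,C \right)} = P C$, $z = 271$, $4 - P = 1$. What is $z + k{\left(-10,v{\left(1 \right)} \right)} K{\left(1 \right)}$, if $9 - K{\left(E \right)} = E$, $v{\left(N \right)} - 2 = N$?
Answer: $343$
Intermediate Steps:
$P = 3$ ($P = 4 - 1 = 3$)
$v{\left(N \right)} = 2 + N$
$K{\left(E \right)} = 9 - E$
$k{\left(A,C \right)} = 3 C$
$z + k{\left(-10,v{\left(1 \right)} \right)} K{\left(1 \right)} = 271 + 3 \left(2 + 1\right) \left(9 - 1\right) = 271 + 3 \cdot 3 \left(9 - 1\right) = 271 + 9 \cdot 8 = 271 + 72 = 343$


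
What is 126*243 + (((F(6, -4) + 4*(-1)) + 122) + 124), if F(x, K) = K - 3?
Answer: 30853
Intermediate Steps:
F(x, K) = -3 + K
126*243 + (((F(6, -4) + 4*(-1)) + 122) + 124) = 126*243 + ((((-3 - 4) + 4*(-1)) + 122) + 124) = 30618 + (((-7 - 4) + 122) + 124) = 30618 + ((-11 + 122) + 124) = 30618 + (111 + 124) = 30618 + 235 = 30853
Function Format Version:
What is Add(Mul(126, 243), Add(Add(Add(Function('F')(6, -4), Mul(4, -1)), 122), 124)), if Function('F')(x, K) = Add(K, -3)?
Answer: 30853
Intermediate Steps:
Function('F')(x, K) = Add(-3, K)
Add(Mul(126, 243), Add(Add(Add(Function('F')(6, -4), Mul(4, -1)), 122), 124)) = Add(Mul(126, 243), Add(Add(Add(Add(-3, -4), Mul(4, -1)), 122), 124)) = Add(30618, Add(Add(Add(-7, -4), 122), 124)) = Add(30618, Add(Add(-11, 122), 124)) = Add(30618, Add(111, 124)) = Add(30618, 235) = 30853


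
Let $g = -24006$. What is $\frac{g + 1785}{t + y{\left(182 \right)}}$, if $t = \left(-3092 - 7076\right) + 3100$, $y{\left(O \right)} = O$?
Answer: $\frac{22221}{6886} \approx 3.227$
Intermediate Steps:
$t = -7068$ ($t = \left(-3092 - 7076\right) + 3100 = -10168 + 3100 = -7068$)
$\frac{g + 1785}{t + y{\left(182 \right)}} = \frac{-24006 + 1785}{-7068 + 182} = - \frac{22221}{-6886} = \left(-22221\right) \left(- \frac{1}{6886}\right) = \frac{22221}{6886}$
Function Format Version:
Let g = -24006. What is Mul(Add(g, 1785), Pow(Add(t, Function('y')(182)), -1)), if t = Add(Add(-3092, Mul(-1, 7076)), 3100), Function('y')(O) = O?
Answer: Rational(22221, 6886) ≈ 3.2270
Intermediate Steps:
t = -7068 (t = Add(Add(-3092, -7076), 3100) = Add(-10168, 3100) = -7068)
Mul(Add(g, 1785), Pow(Add(t, Function('y')(182)), -1)) = Mul(Add(-24006, 1785), Pow(Add(-7068, 182), -1)) = Mul(-22221, Pow(-6886, -1)) = Mul(-22221, Rational(-1, 6886)) = Rational(22221, 6886)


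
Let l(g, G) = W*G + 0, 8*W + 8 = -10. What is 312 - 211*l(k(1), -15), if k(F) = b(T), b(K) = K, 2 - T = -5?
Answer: -27237/4 ≈ -6809.3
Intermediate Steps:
T = 7 (T = 2 - 1*(-5) = 2 + 5 = 7)
W = -9/4 (W = -1 + (⅛)*(-10) = -1 - 5/4 = -9/4 ≈ -2.2500)
k(F) = 7
l(g, G) = -9*G/4 (l(g, G) = -9*G/4 + 0 = -9*G/4)
312 - 211*l(k(1), -15) = 312 - (-1899)*(-15)/4 = 312 - 211*135/4 = 312 - 28485/4 = -27237/4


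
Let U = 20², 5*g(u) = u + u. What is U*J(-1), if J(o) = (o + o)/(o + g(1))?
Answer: 4000/3 ≈ 1333.3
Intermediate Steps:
g(u) = 2*u/5 (g(u) = (u + u)/5 = (2*u)/5 = 2*u/5)
J(o) = 2*o/(⅖ + o) (J(o) = (o + o)/(o + (⅖)*1) = (2*o)/(o + ⅖) = (2*o)/(⅖ + o) = 2*o/(⅖ + o))
U = 400
U*J(-1) = 400*(10*(-1)/(2 + 5*(-1))) = 400*(10*(-1)/(2 - 5)) = 400*(10*(-1)/(-3)) = 400*(10*(-1)*(-⅓)) = 400*(10/3) = 4000/3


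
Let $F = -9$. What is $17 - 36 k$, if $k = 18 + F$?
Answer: $-307$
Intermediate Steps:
$k = 9$ ($k = 18 - 9 = 9$)
$17 - 36 k = 17 - 324 = -307$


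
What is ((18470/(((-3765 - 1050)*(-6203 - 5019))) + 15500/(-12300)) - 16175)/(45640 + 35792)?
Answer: -275667250181/1387721003832 ≈ -0.19865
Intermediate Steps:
((18470/(((-3765 - 1050)*(-6203 - 5019))) + 15500/(-12300)) - 16175)/(45640 + 35792) = ((18470/((-4815*(-11222))) + 15500*(-1/12300)) - 16175)/81432 = ((18470/54033930 - 155/123) - 16175)*(1/81432) = ((18470*(1/54033930) - 155/123) - 16175)*(1/81432) = ((1847/5403393 - 155/123) - 16175)*(1/81432) = (-279099578/221539113 - 16175)*(1/81432) = -3583674252353/221539113*1/81432 = -275667250181/1387721003832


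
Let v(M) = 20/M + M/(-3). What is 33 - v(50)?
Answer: 739/15 ≈ 49.267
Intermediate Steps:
v(M) = 20/M - M/3 (v(M) = 20/M + M*(-⅓) = 20/M - M/3)
33 - v(50) = 33 - (20/50 - ⅓*50) = 33 - (20*(1/50) - 50/3) = 33 - (⅖ - 50/3) = 33 - 1*(-244/15) = 33 + 244/15 = 739/15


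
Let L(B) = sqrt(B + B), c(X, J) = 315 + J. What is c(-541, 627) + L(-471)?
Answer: 942 + I*sqrt(942) ≈ 942.0 + 30.692*I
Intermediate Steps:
L(B) = sqrt(2)*sqrt(B) (L(B) = sqrt(2*B) = sqrt(2)*sqrt(B))
c(-541, 627) + L(-471) = (315 + 627) + sqrt(2)*sqrt(-471) = 942 + sqrt(2)*(I*sqrt(471)) = 942 + I*sqrt(942)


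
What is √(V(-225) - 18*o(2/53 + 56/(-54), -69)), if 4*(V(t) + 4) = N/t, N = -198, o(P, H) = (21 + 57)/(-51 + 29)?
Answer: 3*√80718/110 ≈ 7.7484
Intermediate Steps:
o(P, H) = -39/11 (o(P, H) = 78/(-22) = 78*(-1/22) = -39/11)
V(t) = -4 - 99/(2*t) (V(t) = -4 + (-198/t)/4 = -4 - 99/(2*t))
√(V(-225) - 18*o(2/53 + 56/(-54), -69)) = √((-4 - 99/2/(-225)) - 18*(-39/11)) = √((-4 - 99/2*(-1/225)) + 702/11) = √((-4 + 11/50) + 702/11) = √(-189/50 + 702/11) = √(33021/550) = 3*√80718/110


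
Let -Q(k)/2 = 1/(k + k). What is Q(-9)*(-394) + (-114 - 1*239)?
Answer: -3571/9 ≈ -396.78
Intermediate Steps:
Q(k) = -1/k (Q(k) = -2/(k + k) = -2*1/(2*k) = -1/k)
Q(-9)*(-394) + (-114 - 1*239) = -1/(-9)*(-394) + (-114 - 1*239) = -1*(-⅑)*(-394) + (-114 - 239) = (⅑)*(-394) - 353 = -394/9 - 353 = -3571/9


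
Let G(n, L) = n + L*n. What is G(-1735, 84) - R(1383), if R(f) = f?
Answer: -148858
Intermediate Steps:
G(-1735, 84) - R(1383) = -1735*(1 + 84) - 1*1383 = -1735*85 - 1383 = -147475 - 1383 = -148858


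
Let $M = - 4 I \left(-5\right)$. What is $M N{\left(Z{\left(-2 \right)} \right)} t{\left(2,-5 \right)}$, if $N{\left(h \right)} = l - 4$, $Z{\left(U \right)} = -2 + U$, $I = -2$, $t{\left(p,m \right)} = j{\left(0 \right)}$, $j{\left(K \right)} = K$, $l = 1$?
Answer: $0$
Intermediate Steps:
$t{\left(p,m \right)} = 0$
$N{\left(h \right)} = -3$ ($N{\left(h \right)} = 1 - 4 = -3$)
$M = -40$ ($M = \left(-4\right) \left(-2\right) \left(-5\right) = 8 \left(-5\right) = -40$)
$M N{\left(Z{\left(-2 \right)} \right)} t{\left(2,-5 \right)} = \left(-40\right) \left(-3\right) 0 = 120 \cdot 0 = 0$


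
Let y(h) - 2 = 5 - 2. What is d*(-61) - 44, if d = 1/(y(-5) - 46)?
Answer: -1743/41 ≈ -42.512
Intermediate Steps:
y(h) = 5 (y(h) = 2 + (5 - 2) = 2 + 3 = 5)
d = -1/41 (d = 1/(5 - 46) = 1/(-41) = -1/41 ≈ -0.024390)
d*(-61) - 44 = -1/41*(-61) - 44 = 61/41 - 44 = -1743/41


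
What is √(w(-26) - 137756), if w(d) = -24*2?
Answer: 2*I*√34451 ≈ 371.22*I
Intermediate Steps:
w(d) = -48
√(w(-26) - 137756) = √(-48 - 137756) = √(-137804) = 2*I*√34451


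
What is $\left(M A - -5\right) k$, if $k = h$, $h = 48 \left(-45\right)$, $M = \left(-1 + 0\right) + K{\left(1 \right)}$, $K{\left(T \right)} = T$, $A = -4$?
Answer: $-10800$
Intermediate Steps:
$M = 0$ ($M = \left(-1 + 0\right) + 1 = -1 + 1 = 0$)
$h = -2160$
$k = -2160$
$\left(M A - -5\right) k = \left(0 \left(-4\right) - -5\right) \left(-2160\right) = \left(0 + 5\right) \left(-2160\right) = 5 \left(-2160\right) = -10800$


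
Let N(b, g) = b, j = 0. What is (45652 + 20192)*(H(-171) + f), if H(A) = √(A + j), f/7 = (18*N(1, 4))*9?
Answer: 74667096 + 197532*I*√19 ≈ 7.4667e+7 + 8.6102e+5*I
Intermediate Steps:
f = 1134 (f = 7*((18*1)*9) = 7*(18*9) = 7*162 = 1134)
H(A) = √A (H(A) = √(A + 0) = √A)
(45652 + 20192)*(H(-171) + f) = (45652 + 20192)*(√(-171) + 1134) = 65844*(3*I*√19 + 1134) = 65844*(1134 + 3*I*√19) = 74667096 + 197532*I*√19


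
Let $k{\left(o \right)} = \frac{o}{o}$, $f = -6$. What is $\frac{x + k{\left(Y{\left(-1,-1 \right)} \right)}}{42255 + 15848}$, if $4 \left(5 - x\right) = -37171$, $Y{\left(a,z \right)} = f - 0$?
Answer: $\frac{37195}{232412} \approx 0.16004$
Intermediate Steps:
$Y{\left(a,z \right)} = -6$ ($Y{\left(a,z \right)} = -6 - 0 = -6 + 0 = -6$)
$x = \frac{37191}{4}$ ($x = 5 - - \frac{37171}{4} = 5 + \frac{37171}{4} = \frac{37191}{4} \approx 9297.8$)
$k{\left(o \right)} = 1$
$\frac{x + k{\left(Y{\left(-1,-1 \right)} \right)}}{42255 + 15848} = \frac{\frac{37191}{4} + 1}{42255 + 15848} = \frac{37195}{4 \cdot 58103} = \frac{37195}{4} \cdot \frac{1}{58103} = \frac{37195}{232412}$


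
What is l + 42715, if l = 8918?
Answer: 51633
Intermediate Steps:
l + 42715 = 8918 + 42715 = 51633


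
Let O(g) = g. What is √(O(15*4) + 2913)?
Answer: √2973 ≈ 54.525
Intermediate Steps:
√(O(15*4) + 2913) = √(15*4 + 2913) = √(60 + 2913) = √2973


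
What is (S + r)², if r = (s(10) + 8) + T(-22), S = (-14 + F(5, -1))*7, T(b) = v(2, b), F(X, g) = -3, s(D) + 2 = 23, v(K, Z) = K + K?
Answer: 7396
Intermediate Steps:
v(K, Z) = 2*K
s(D) = 21 (s(D) = -2 + 23 = 21)
T(b) = 4 (T(b) = 2*2 = 4)
S = -119 (S = (-14 - 3)*7 = -17*7 = -119)
r = 33 (r = (21 + 8) + 4 = 29 + 4 = 33)
(S + r)² = (-119 + 33)² = (-86)² = 7396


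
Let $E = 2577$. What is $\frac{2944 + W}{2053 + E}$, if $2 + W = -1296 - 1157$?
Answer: $\frac{489}{4630} \approx 0.10562$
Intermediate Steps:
$W = -2455$ ($W = -2 - 2453 = -2455$)
$\frac{2944 + W}{2053 + E} = \frac{2944 - 2455}{2053 + 2577} = \frac{489}{4630}$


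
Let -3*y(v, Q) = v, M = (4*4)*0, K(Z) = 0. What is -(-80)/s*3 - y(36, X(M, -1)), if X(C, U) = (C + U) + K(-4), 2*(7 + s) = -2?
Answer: -18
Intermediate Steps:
s = -8 (s = -7 + (½)*(-2) = -7 - 1 = -8)
M = 0 (M = 16*0 = 0)
X(C, U) = C + U (X(C, U) = (C + U) + 0 = C + U)
y(v, Q) = -v/3
-(-80)/s*3 - y(36, X(M, -1)) = -(-80)/(-8)*3 - (-1)*36/3 = -(-80)*(-1)/8*3 - 1*(-12) = -5*2*3 + 12 = -10*3 + 12 = -30 + 12 = -18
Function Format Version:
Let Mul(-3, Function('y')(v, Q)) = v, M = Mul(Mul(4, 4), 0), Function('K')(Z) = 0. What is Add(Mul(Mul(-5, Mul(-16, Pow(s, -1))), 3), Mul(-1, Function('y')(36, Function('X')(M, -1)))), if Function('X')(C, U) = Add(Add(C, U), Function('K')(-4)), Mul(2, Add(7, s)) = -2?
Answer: -18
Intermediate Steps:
s = -8 (s = Add(-7, Mul(Rational(1, 2), -2)) = Add(-7, -1) = -8)
M = 0 (M = Mul(16, 0) = 0)
Function('X')(C, U) = Add(C, U) (Function('X')(C, U) = Add(Add(C, U), 0) = Add(C, U))
Function('y')(v, Q) = Mul(Rational(-1, 3), v)
Add(Mul(Mul(-5, Mul(-16, Pow(s, -1))), 3), Mul(-1, Function('y')(36, Function('X')(M, -1)))) = Add(Mul(Mul(-5, Mul(-16, Pow(-8, -1))), 3), Mul(-1, Mul(Rational(-1, 3), 36))) = Add(Mul(Mul(-5, Mul(-16, Rational(-1, 8))), 3), Mul(-1, -12)) = Add(Mul(Mul(-5, 2), 3), 12) = Add(Mul(-10, 3), 12) = Add(-30, 12) = -18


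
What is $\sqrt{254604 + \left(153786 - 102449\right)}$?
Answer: $\sqrt{305941} \approx 553.12$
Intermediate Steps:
$\sqrt{254604 + \left(153786 - 102449\right)} = \sqrt{254604 + 51337} = \sqrt{305941}$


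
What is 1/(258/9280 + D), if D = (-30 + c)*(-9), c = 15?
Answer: 4640/626529 ≈ 0.0074059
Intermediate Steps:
D = 135 (D = (-30 + 15)*(-9) = -15*(-9) = 135)
1/(258/9280 + D) = 1/(258/9280 + 135) = 1/(258*(1/9280) + 135) = 1/(129/4640 + 135) = 1/(626529/4640) = 4640/626529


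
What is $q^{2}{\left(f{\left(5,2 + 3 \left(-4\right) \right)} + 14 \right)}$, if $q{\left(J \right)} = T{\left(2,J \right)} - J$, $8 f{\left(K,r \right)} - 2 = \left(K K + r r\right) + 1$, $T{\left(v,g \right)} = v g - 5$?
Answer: $625$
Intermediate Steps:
$T{\left(v,g \right)} = -5 + g v$ ($T{\left(v,g \right)} = g v - 5 = -5 + g v$)
$f{\left(K,r \right)} = \frac{3}{8} + \frac{K^{2}}{8} + \frac{r^{2}}{8}$ ($f{\left(K,r \right)} = \frac{1}{4} + \frac{\left(K K + r r\right) + 1}{8} = \frac{1}{4} + \frac{\left(K^{2} + r^{2}\right) + 1}{8} = \frac{1}{4} + \frac{1 + K^{2} + r^{2}}{8} = \frac{1}{4} + \left(\frac{1}{8} + \frac{K^{2}}{8} + \frac{r^{2}}{8}\right) = \frac{3}{8} + \frac{K^{2}}{8} + \frac{r^{2}}{8}$)
$q{\left(J \right)} = -5 + J$ ($q{\left(J \right)} = \left(-5 + J 2\right) - J = \left(-5 + 2 J\right) - J = -5 + J$)
$q^{2}{\left(f{\left(5,2 + 3 \left(-4\right) \right)} + 14 \right)} = \left(-5 + \left(\left(\frac{3}{8} + \frac{5^{2}}{8} + \frac{\left(2 + 3 \left(-4\right)\right)^{2}}{8}\right) + 14\right)\right)^{2} = \left(-5 + \left(\left(\frac{3}{8} + \frac{1}{8} \cdot 25 + \frac{\left(2 - 12\right)^{2}}{8}\right) + 14\right)\right)^{2} = \left(-5 + \left(\left(\frac{3}{8} + \frac{25}{8} + \frac{\left(-10\right)^{2}}{8}\right) + 14\right)\right)^{2} = \left(-5 + \left(\left(\frac{3}{8} + \frac{25}{8} + \frac{1}{8} \cdot 100\right) + 14\right)\right)^{2} = \left(-5 + \left(\left(\frac{3}{8} + \frac{25}{8} + \frac{25}{2}\right) + 14\right)\right)^{2} = \left(-5 + \left(16 + 14\right)\right)^{2} = \left(-5 + 30\right)^{2} = 25^{2} = 625$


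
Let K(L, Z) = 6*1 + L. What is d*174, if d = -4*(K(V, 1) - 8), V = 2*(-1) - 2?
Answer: 4176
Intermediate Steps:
V = -4 (V = -2 - 2 = -4)
K(L, Z) = 6 + L
d = 24 (d = -4*((6 - 4) - 8) = -4*(2 - 8) = -4*(-6) = 24)
d*174 = 24*174 = 4176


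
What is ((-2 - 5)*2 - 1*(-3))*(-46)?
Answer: 506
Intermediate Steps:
((-2 - 5)*2 - 1*(-3))*(-46) = (-7*2 + 3)*(-46) = (-14 + 3)*(-46) = -11*(-46) = 506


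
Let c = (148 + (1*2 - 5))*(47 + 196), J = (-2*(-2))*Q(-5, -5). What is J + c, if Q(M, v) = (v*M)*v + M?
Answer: 34715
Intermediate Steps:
Q(M, v) = M + M*v² (Q(M, v) = (M*v)*v + M = M*v² + M = M + M*v²)
J = -520 (J = (-2*(-2))*(-5*(1 + (-5)²)) = 4*(-5*(1 + 25)) = 4*(-5*26) = 4*(-130) = -520)
c = 35235 (c = (148 + (2 - 5))*243 = (148 - 3)*243 = 145*243 = 35235)
J + c = -520 + 35235 = 34715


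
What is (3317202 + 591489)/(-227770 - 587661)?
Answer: -3908691/815431 ≈ -4.7934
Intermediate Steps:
(3317202 + 591489)/(-227770 - 587661) = 3908691/(-815431) = 3908691*(-1/815431) = -3908691/815431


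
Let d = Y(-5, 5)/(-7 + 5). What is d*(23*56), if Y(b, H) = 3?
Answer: -1932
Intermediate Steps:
d = -3/2 (d = 3/(-7 + 5) = 3/(-2) = 3*(-½) = -3/2 ≈ -1.5000)
d*(23*56) = -69*56/2 = -3/2*1288 = -1932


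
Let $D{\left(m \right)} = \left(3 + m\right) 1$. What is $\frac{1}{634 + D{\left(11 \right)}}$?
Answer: $\frac{1}{648} \approx 0.0015432$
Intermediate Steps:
$D{\left(m \right)} = 3 + m$
$\frac{1}{634 + D{\left(11 \right)}} = \frac{1}{634 + \left(3 + 11\right)} = \frac{1}{634 + 14} = \frac{1}{648}$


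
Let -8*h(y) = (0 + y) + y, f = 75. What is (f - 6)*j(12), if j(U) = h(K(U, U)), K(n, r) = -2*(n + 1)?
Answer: 897/2 ≈ 448.50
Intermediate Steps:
K(n, r) = -2 - 2*n (K(n, r) = -2*(1 + n) = -2 - 2*n)
h(y) = -y/4 (h(y) = -((0 + y) + y)/8 = -(y + y)/8 = -y/4)
j(U) = ½ + U/2 (j(U) = -(-2 - 2*U)/4 = ½ + U/2)
(f - 6)*j(12) = (75 - 6)*(½ + (½)*12) = 69*(½ + 6) = 69*(13/2) = 897/2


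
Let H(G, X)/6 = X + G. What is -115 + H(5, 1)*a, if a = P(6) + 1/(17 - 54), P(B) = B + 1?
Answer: 5033/37 ≈ 136.03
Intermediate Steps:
P(B) = 1 + B
H(G, X) = 6*G + 6*X (H(G, X) = 6*(X + G) = 6*(G + X) = 6*G + 6*X)
a = 258/37 (a = (1 + 6) + 1/(17 - 54) = 7 + 1/(-37) = 7 - 1/37 = 258/37 ≈ 6.9730)
-115 + H(5, 1)*a = -115 + (6*5 + 6*1)*(258/37) = -115 + (30 + 6)*(258/37) = -115 + 36*(258/37) = -115 + 9288/37 = 5033/37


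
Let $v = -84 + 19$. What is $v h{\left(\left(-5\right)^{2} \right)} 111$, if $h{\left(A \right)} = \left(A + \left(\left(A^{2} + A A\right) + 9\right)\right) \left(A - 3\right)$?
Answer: $-203809320$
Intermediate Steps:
$h{\left(A \right)} = \left(-3 + A\right) \left(9 + A + 2 A^{2}\right)$ ($h{\left(A \right)} = \left(A + \left(\left(A^{2} + A^{2}\right) + 9\right)\right) \left(-3 + A\right) = \left(A + \left(2 A^{2} + 9\right)\right) \left(-3 + A\right) = \left(A + \left(9 + 2 A^{2}\right)\right) \left(-3 + A\right) = \left(9 + A + 2 A^{2}\right) \left(-3 + A\right) = \left(-3 + A\right) \left(9 + A + 2 A^{2}\right)$)
$v = -65$
$v h{\left(\left(-5\right)^{2} \right)} 111 = - 65 \left(-27 - 5 \left(\left(-5\right)^{2}\right)^{2} + 2 \left(\left(-5\right)^{2}\right)^{3} + 6 \left(-5\right)^{2}\right) 111 = - 65 \left(-27 - 5 \cdot 25^{2} + 2 \cdot 25^{3} + 6 \cdot 25\right) 111 = - 65 \left(-27 - 3125 + 2 \cdot 15625 + 150\right) 111 = - 65 \left(-27 - 3125 + 31250 + 150\right) 111 = \left(-65\right) 28248 \cdot 111 = \left(-1836120\right) 111 = -203809320$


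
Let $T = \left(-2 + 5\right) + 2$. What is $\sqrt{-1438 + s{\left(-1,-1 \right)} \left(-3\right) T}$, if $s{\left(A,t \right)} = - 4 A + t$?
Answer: $i \sqrt{1483} \approx 38.51 i$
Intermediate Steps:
$s{\left(A,t \right)} = t - 4 A$
$T = 5$ ($T = 3 + 2 = 5$)
$\sqrt{-1438 + s{\left(-1,-1 \right)} \left(-3\right) T} = \sqrt{-1438 + \left(-1 - -4\right) \left(-3\right) 5} = \sqrt{-1438 + \left(-1 + 4\right) \left(-3\right) 5} = \sqrt{-1438 + 3 \left(-3\right) 5} = \sqrt{-1438 - 45} = \sqrt{-1483} = i \sqrt{1483}$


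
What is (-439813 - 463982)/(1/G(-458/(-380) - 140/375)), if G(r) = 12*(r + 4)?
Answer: -4978464378/95 ≈ -5.2405e+7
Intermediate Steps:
G(r) = 48 + 12*r (G(r) = 12*(4 + r) = 48 + 12*r)
(-439813 - 463982)/(1/G(-458/(-380) - 140/375)) = (-439813 - 463982)/(1/(48 + 12*(-458/(-380) - 140/375))) = -(43382160 + 10845540*(-458*(-1/380) - 140*1/375)) = -(43382160 + 10845540*(229/190 - 28/75)) = -903795/(1/(48 + 12*(2371/2850))) = -903795/(1/(48 + 4742/475)) = -903795/(1/(27542/475)) = -903795/475/27542 = -903795*27542/475 = -4978464378/95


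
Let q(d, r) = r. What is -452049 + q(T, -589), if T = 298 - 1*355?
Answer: -452638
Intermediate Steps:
T = -57 (T = 298 - 355 = -57)
-452049 + q(T, -589) = -452049 - 589 = -452638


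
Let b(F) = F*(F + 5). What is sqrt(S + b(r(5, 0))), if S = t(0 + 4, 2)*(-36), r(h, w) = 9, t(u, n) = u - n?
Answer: 3*sqrt(6) ≈ 7.3485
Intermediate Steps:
b(F) = F*(5 + F)
S = -72 (S = ((0 + 4) - 1*2)*(-36) = (4 - 2)*(-36) = 2*(-36) = -72)
sqrt(S + b(r(5, 0))) = sqrt(-72 + 9*(5 + 9)) = sqrt(-72 + 9*14) = sqrt(-72 + 126) = sqrt(54) = 3*sqrt(6)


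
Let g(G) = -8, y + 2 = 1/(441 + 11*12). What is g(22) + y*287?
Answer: -333199/573 ≈ -581.50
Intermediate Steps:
y = -1145/573 (y = -2 + 1/(441 + 11*12) = -2 + 1/(441 + 132) = -2 + 1/573 = -1145/573 ≈ -1.9983)
g(22) + y*287 = -8 - 1145/573*287 = -8 - 328615/573 = -333199/573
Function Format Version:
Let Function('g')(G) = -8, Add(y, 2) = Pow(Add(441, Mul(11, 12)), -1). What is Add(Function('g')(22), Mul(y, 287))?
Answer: Rational(-333199, 573) ≈ -581.50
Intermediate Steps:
y = Rational(-1145, 573) (y = Add(-2, Pow(Add(441, Mul(11, 12)), -1)) = Add(-2, Pow(Add(441, 132), -1)) = Add(-2, Pow(573, -1)) = Add(-2, Rational(1, 573)) = Rational(-1145, 573) ≈ -1.9983)
Add(Function('g')(22), Mul(y, 287)) = Add(-8, Mul(Rational(-1145, 573), 287)) = Add(-8, Rational(-328615, 573)) = Rational(-333199, 573)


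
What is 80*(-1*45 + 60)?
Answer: 1200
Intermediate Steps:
80*(-1*45 + 60) = 80*(-45 + 60) = 80*15 = 1200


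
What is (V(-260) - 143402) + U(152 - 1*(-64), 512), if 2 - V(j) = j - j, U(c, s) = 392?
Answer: -143008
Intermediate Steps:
V(j) = 2 (V(j) = 2 - (j - j) = 2 - 1*0 = 2 + 0 = 2)
(V(-260) - 143402) + U(152 - 1*(-64), 512) = (2 - 143402) + 392 = -143400 + 392 = -143008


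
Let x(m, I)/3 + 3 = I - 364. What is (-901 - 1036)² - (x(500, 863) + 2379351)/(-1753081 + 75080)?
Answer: 6295810114808/1678001 ≈ 3.7520e+6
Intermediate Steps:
x(m, I) = -1101 + 3*I (x(m, I) = -9 + 3*(I - 364) = -9 + 3*(-364 + I) = -9 + (-1092 + 3*I) = -1101 + 3*I)
(-901 - 1036)² - (x(500, 863) + 2379351)/(-1753081 + 75080) = (-901 - 1036)² - ((-1101 + 3*863) + 2379351)/(-1753081 + 75080) = (-1937)² - ((-1101 + 2589) + 2379351)/(-1678001) = 3751969 - (1488 + 2379351)*(-1)/1678001 = 3751969 - 2380839*(-1)/1678001 = 3751969 - 1*(-2380839/1678001) = 3751969 + 2380839/1678001 = 6295810114808/1678001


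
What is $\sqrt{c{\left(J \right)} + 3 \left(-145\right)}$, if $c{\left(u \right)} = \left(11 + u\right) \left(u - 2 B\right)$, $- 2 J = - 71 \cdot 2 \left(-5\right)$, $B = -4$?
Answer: $\sqrt{118933} \approx 344.87$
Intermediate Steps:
$J = -355$ ($J = - \frac{\left(-71\right) 2 \left(-5\right)}{2} = - \frac{\left(-71\right) \left(-10\right)}{2} = \left(- \frac{1}{2}\right) 710 = -355$)
$c{\left(u \right)} = \left(8 + u\right) \left(11 + u\right)$ ($c{\left(u \right)} = \left(11 + u\right) \left(u - -8\right) = \left(11 + u\right) \left(u + 8\right) = \left(11 + u\right) \left(8 + u\right) = \left(8 + u\right) \left(11 + u\right)$)
$\sqrt{c{\left(J \right)} + 3 \left(-145\right)} = \sqrt{\left(88 + \left(-355\right)^{2} + 19 \left(-355\right)\right) + 3 \left(-145\right)} = \sqrt{\left(88 + 126025 - 6745\right) - 435} = \sqrt{119368 - 435} = \sqrt{118933}$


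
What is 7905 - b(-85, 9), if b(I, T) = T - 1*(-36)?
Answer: 7860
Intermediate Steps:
b(I, T) = 36 + T (b(I, T) = T + 36 = 36 + T)
7905 - b(-85, 9) = 7905 - (36 + 9) = 7905 - 1*45 = 7905 - 45 = 7860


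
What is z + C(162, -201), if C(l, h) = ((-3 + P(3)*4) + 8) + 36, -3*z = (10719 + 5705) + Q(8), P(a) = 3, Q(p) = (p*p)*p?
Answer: -16777/3 ≈ -5592.3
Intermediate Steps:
Q(p) = p³ (Q(p) = p²*p = p³)
z = -16936/3 (z = -((10719 + 5705) + 8³)/3 = -(16424 + 512)/3 = -⅓*16936 = -16936/3 ≈ -5645.3)
C(l, h) = 53 (C(l, h) = ((-3 + 3*4) + 8) + 36 = ((-3 + 12) + 8) + 36 = (9 + 8) + 36 = 17 + 36 = 53)
z + C(162, -201) = -16936/3 + 53 = -16777/3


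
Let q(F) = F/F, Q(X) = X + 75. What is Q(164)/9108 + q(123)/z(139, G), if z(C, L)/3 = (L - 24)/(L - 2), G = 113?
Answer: 358267/810612 ≈ 0.44197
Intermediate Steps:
z(C, L) = 3*(-24 + L)/(-2 + L) (z(C, L) = 3*((L - 24)/(L - 2)) = 3*((-24 + L)/(-2 + L)) = 3*(-24 + L)/(-2 + L))
Q(X) = 75 + X
q(F) = 1
Q(164)/9108 + q(123)/z(139, G) = (75 + 164)/9108 + 1/(3*(-24 + 113)/(-2 + 113)) = 239*(1/9108) + 1/(3*89/111) = 239/9108 + 1/(3*(1/111)*89) = 239/9108 + 1/(89/37) = 239/9108 + 1*(37/89) = 239/9108 + 37/89 = 358267/810612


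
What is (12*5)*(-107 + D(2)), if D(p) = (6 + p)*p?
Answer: -5460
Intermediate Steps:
D(p) = p*(6 + p)
(12*5)*(-107 + D(2)) = (12*5)*(-107 + 2*(6 + 2)) = 60*(-107 + 2*8) = 60*(-107 + 16) = 60*(-91) = -5460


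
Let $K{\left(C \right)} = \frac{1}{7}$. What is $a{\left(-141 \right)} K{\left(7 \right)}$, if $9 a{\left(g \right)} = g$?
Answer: $- \frac{47}{21} \approx -2.2381$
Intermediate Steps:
$a{\left(g \right)} = \frac{g}{9}$
$K{\left(C \right)} = \frac{1}{7}$
$a{\left(-141 \right)} K{\left(7 \right)} = \frac{1}{9} \left(-141\right) \frac{1}{7} = \left(- \frac{47}{3}\right) \frac{1}{7} = - \frac{47}{21}$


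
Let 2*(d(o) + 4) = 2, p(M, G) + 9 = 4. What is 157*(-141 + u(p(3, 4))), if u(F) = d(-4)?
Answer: -22608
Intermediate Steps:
p(M, G) = -5 (p(M, G) = -9 + 4 = -5)
d(o) = -3 (d(o) = -4 + (1/2)*2 = -4 + 1 = -3)
u(F) = -3
157*(-141 + u(p(3, 4))) = 157*(-141 - 3) = 157*(-144) = -22608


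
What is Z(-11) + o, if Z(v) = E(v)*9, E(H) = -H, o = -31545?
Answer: -31446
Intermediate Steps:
Z(v) = -9*v (Z(v) = -v*9 = -9*v)
Z(-11) + o = -9*(-11) - 31545 = 99 - 31545 = -31446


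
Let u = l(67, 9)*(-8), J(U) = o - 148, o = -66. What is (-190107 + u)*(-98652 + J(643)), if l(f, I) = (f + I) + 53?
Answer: 18897148374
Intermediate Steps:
J(U) = -214 (J(U) = -66 - 148 = -214)
l(f, I) = 53 + I + f (l(f, I) = (I + f) + 53 = 53 + I + f)
u = -1032 (u = (53 + 9 + 67)*(-8) = 129*(-8) = -1032)
(-190107 + u)*(-98652 + J(643)) = (-190107 - 1032)*(-98652 - 214) = -191139*(-98866) = 18897148374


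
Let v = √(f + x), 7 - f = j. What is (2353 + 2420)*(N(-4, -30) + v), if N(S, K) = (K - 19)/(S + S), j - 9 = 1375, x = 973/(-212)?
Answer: 233877/8 + 4773*I*√15523541/106 ≈ 29235.0 + 1.7741e+5*I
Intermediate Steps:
x = -973/212 (x = 973*(-1/212) = -973/212 ≈ -4.5896)
j = 1384 (j = 9 + 1375 = 1384)
N(S, K) = (-19 + K)/(2*S) (N(S, K) = (-19 + K)/((2*S)) = (-19 + K)*(1/(2*S)) = (-19 + K)/(2*S))
f = -1377 (f = 7 - 1*1384 = 7 - 1384 = -1377)
v = I*√15523541/106 (v = √(-1377 - 973/212) = √(-292897/212) = I*√15523541/106 ≈ 37.17*I)
(2353 + 2420)*(N(-4, -30) + v) = (2353 + 2420)*((½)*(-19 - 30)/(-4) + I*√15523541/106) = 4773*((½)*(-¼)*(-49) + I*√15523541/106) = 4773*(49/8 + I*√15523541/106) = 233877/8 + 4773*I*√15523541/106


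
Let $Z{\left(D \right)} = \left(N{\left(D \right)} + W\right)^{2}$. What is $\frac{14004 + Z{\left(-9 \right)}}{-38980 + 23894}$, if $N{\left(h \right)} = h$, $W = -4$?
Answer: $- \frac{14173}{15086} \approx -0.93948$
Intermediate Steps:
$Z{\left(D \right)} = \left(-4 + D\right)^{2}$ ($Z{\left(D \right)} = \left(D - 4\right)^{2} = \left(-4 + D\right)^{2}$)
$\frac{14004 + Z{\left(-9 \right)}}{-38980 + 23894} = \frac{14004 + \left(-4 - 9\right)^{2}}{-38980 + 23894} = \frac{14004 + \left(-13\right)^{2}}{-15086} = \left(14004 + 169\right) \left(- \frac{1}{15086}\right) = 14173 \left(- \frac{1}{15086}\right) = - \frac{14173}{15086}$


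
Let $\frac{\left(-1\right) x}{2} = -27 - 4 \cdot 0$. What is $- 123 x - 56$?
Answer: $-6698$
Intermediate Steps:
$x = 54$ ($x = - 2 \left(-27 - 4 \cdot 0\right) = - 2 \left(-27 - 0\right) = - 2 \left(-27 + 0\right) = \left(-2\right) \left(-27\right) = 54$)
$- 123 x - 56 = \left(-123\right) 54 - 56 = -6642 - 56 = -6698$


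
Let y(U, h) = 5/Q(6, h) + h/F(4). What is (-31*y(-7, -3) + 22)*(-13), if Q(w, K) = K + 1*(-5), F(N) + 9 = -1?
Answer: -16679/40 ≈ -416.98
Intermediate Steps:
F(N) = -10 (F(N) = -9 - 1 = -10)
Q(w, K) = -5 + K (Q(w, K) = K - 5 = -5 + K)
y(U, h) = 5/(-5 + h) - h/10 (y(U, h) = 5/(-5 + h) + h/(-10) = 5/(-5 + h) + h*(-1/10) = 5/(-5 + h) - h/10)
(-31*y(-7, -3) + 22)*(-13) = (-31*(50 - 1*(-3)*(-5 - 3))/(10*(-5 - 3)) + 22)*(-13) = (-31*(50 - 1*(-3)*(-8))/(10*(-8)) + 22)*(-13) = (-31*(-1)*(50 - 24)/(10*8) + 22)*(-13) = (-31*(-1)*26/(10*8) + 22)*(-13) = (-31*(-13/40) + 22)*(-13) = (403/40 + 22)*(-13) = (1283/40)*(-13) = -16679/40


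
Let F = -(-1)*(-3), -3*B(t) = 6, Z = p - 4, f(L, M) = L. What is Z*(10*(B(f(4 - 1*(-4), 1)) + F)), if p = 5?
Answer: -50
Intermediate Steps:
Z = 1 (Z = 5 - 4 = 1)
B(t) = -2 (B(t) = -⅓*6 = -2)
F = -3 (F = -1*3 = -3)
Z*(10*(B(f(4 - 1*(-4), 1)) + F)) = 1*(10*(-2 - 3)) = 1*(10*(-5)) = 1*(-50) = -50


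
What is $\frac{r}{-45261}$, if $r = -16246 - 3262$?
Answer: $\frac{19508}{45261} \approx 0.43101$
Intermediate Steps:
$r = -19508$
$\frac{r}{-45261} = - \frac{19508}{-45261} = \left(-19508\right) \left(- \frac{1}{45261}\right) = \frac{19508}{45261}$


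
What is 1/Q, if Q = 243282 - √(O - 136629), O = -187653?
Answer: 40547/9864409301 + 7*I*√6618/59186455806 ≈ 4.1104e-6 + 9.6214e-9*I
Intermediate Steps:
Q = 243282 - 7*I*√6618 (Q = 243282 - √(-187653 - 136629) = 243282 - √(-324282) = 243282 - 7*I*√6618 ≈ 2.4328e+5 - 569.46*I)
1/Q = 1/(243282 - 7*I*√6618)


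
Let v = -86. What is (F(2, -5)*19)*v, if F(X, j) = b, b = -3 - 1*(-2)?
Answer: 1634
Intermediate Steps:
b = -1 (b = -3 + 2 = -1)
F(X, j) = -1
(F(2, -5)*19)*v = -1*19*(-86) = -19*(-86) = 1634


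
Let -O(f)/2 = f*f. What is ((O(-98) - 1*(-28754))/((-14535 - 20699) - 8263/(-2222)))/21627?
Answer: -7070404/564332667165 ≈ -1.2529e-5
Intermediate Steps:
O(f) = -2*f² (O(f) = -2*f*f = -2*f²)
((O(-98) - 1*(-28754))/((-14535 - 20699) - 8263/(-2222)))/21627 = ((-2*(-98)² - 1*(-28754))/((-14535 - 20699) - 8263/(-2222)))/21627 = ((-2*9604 + 28754)/(-35234 - 8263*(-1/2222)))*(1/21627) = ((-19208 + 28754)/(-35234 + 8263/2222))*(1/21627) = (9546/(-78281685/2222))*(1/21627) = (9546*(-2222/78281685))*(1/21627) = -7070404/26093895*1/21627 = -7070404/564332667165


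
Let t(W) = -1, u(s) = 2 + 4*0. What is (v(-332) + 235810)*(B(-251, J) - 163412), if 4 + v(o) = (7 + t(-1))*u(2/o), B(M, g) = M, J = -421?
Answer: -38594681334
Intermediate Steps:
u(s) = 2 (u(s) = 2 + 0 = 2)
v(o) = 8 (v(o) = -4 + (7 - 1)*2 = -4 + 6*2 = -4 + 12 = 8)
(v(-332) + 235810)*(B(-251, J) - 163412) = (8 + 235810)*(-251 - 163412) = 235818*(-163663) = -38594681334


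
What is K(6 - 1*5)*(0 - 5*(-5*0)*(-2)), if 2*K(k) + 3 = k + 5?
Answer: 0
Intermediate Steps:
K(k) = 1 + k/2 (K(k) = -3/2 + (k + 5)/2 = -3/2 + (5 + k)/2 = -3/2 + (5/2 + k/2) = 1 + k/2)
K(6 - 1*5)*(0 - 5*(-5*0)*(-2)) = (1 + (6 - 1*5)/2)*(0 - 5*(-5*0)*(-2)) = (1 + (6 - 5)/2)*(0 - 0*(-2)) = (1 + (½)*1)*(0 - 5*0) = (1 + ½)*(0 + 0) = (3/2)*0 = 0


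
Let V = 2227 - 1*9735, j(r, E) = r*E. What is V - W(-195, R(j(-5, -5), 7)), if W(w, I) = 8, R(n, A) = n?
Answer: -7516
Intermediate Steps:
j(r, E) = E*r
V = -7508 (V = 2227 - 9735 = -7508)
V - W(-195, R(j(-5, -5), 7)) = -7508 - 1*8 = -7508 - 8 = -7516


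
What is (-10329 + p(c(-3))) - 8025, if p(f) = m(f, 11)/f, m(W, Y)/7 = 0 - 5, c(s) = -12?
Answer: -220213/12 ≈ -18351.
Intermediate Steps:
m(W, Y) = -35 (m(W, Y) = 7*(0 - 5) = 7*(-5) = -35)
p(f) = -35/f
(-10329 + p(c(-3))) - 8025 = (-10329 - 35/(-12)) - 8025 = (-10329 - 35*(-1/12)) - 8025 = (-10329 + 35/12) - 8025 = -123913/12 - 8025 = -220213/12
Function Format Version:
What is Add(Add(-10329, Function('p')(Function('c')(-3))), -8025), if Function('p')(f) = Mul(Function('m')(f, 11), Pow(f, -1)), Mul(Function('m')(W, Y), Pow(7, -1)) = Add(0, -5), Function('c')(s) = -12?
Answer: Rational(-220213, 12) ≈ -18351.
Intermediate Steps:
Function('m')(W, Y) = -35 (Function('m')(W, Y) = Mul(7, Add(0, -5)) = Mul(7, -5) = -35)
Function('p')(f) = Mul(-35, Pow(f, -1))
Add(Add(-10329, Function('p')(Function('c')(-3))), -8025) = Add(Add(-10329, Mul(-35, Pow(-12, -1))), -8025) = Add(Add(-10329, Mul(-35, Rational(-1, 12))), -8025) = Add(Add(-10329, Rational(35, 12)), -8025) = Add(Rational(-123913, 12), -8025) = Rational(-220213, 12)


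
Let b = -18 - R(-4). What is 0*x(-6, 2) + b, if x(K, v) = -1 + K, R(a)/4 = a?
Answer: -2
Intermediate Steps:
R(a) = 4*a
b = -2 (b = -18 - 4*(-4) = -18 - 1*(-16) = -18 + 16 = -2)
0*x(-6, 2) + b = 0*(-1 - 6) - 2 = 0*(-7) - 2 = 0 - 2 = -2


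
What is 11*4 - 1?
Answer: 43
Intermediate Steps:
11*4 - 1 = 44 - 1 = 43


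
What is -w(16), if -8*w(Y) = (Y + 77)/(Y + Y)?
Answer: 93/256 ≈ 0.36328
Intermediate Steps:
w(Y) = -(77 + Y)/(16*Y) (w(Y) = -(Y + 77)/(8*(Y + Y)) = -(77 + Y)/(8*(2*Y)) = -(77 + Y)*1/(2*Y)/8 = -(77 + Y)/(16*Y))
-w(16) = -(-77 - 1*16)/(16*16) = -(-77 - 16)/(16*16) = -(-93)/(16*16) = -1*(-93/256) = 93/256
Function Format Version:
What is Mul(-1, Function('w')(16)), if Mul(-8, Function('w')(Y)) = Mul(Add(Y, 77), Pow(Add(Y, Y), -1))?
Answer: Rational(93, 256) ≈ 0.36328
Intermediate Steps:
Function('w')(Y) = Mul(Rational(-1, 16), Pow(Y, -1), Add(77, Y)) (Function('w')(Y) = Mul(Rational(-1, 8), Mul(Add(Y, 77), Pow(Add(Y, Y), -1))) = Mul(Rational(-1, 8), Mul(Add(77, Y), Pow(Mul(2, Y), -1))) = Mul(Rational(-1, 8), Mul(Add(77, Y), Mul(Rational(1, 2), Pow(Y, -1)))) = Mul(Rational(-1, 8), Mul(Rational(1, 2), Pow(Y, -1), Add(77, Y))) = Mul(Rational(-1, 16), Pow(Y, -1), Add(77, Y)))
Mul(-1, Function('w')(16)) = Mul(-1, Mul(Rational(1, 16), Pow(16, -1), Add(-77, Mul(-1, 16)))) = Mul(-1, Mul(Rational(1, 16), Rational(1, 16), Add(-77, -16))) = Mul(-1, Mul(Rational(1, 16), Rational(1, 16), -93)) = Mul(-1, Rational(-93, 256)) = Rational(93, 256)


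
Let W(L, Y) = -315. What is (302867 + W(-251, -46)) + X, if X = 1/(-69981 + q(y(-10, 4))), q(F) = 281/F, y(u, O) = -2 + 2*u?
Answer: 465888630354/1539863 ≈ 3.0255e+5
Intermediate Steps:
X = -22/1539863 (X = 1/(-69981 + 281/(-2 + 2*(-10))) = 1/(-69981 + 281/(-2 - 20)) = 1/(-69981 + 281/(-22)) = 1/(-69981 + 281*(-1/22)) = 1/(-69981 - 281/22) = 1/(-1539863/22) = -22/1539863 ≈ -1.4287e-5)
(302867 + W(-251, -46)) + X = (302867 - 315) - 22/1539863 = 302552 - 22/1539863 = 465888630354/1539863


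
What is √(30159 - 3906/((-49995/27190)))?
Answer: √39847949251/1111 ≈ 179.68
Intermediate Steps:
√(30159 - 3906/((-49995/27190))) = √(30159 - 3906/((-49995*1/27190))) = √(30159 - 3906/(-9999/5438)) = √(30159 - 3906*(-5438/9999)) = √(30159 + 2360092/1111) = √(35866741/1111) = √39847949251/1111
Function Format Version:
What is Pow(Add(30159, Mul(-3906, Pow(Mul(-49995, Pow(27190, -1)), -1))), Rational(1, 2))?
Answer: Mul(Rational(1, 1111), Pow(39847949251, Rational(1, 2))) ≈ 179.68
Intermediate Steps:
Pow(Add(30159, Mul(-3906, Pow(Mul(-49995, Pow(27190, -1)), -1))), Rational(1, 2)) = Pow(Add(30159, Mul(-3906, Pow(Mul(-49995, Rational(1, 27190)), -1))), Rational(1, 2)) = Pow(Add(30159, Mul(-3906, Pow(Rational(-9999, 5438), -1))), Rational(1, 2)) = Pow(Add(30159, Mul(-3906, Rational(-5438, 9999))), Rational(1, 2)) = Pow(Add(30159, Rational(2360092, 1111)), Rational(1, 2)) = Pow(Rational(35866741, 1111), Rational(1, 2)) = Mul(Rational(1, 1111), Pow(39847949251, Rational(1, 2)))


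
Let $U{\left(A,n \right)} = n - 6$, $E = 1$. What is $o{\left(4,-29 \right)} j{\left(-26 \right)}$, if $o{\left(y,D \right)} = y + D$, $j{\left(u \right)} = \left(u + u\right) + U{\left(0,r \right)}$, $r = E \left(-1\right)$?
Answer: $1475$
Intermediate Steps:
$r = -1$ ($r = 1 \left(-1\right) = -1$)
$U{\left(A,n \right)} = -6 + n$ ($U{\left(A,n \right)} = n - 6 = -6 + n$)
$j{\left(u \right)} = -7 + 2 u$ ($j{\left(u \right)} = \left(u + u\right) - 7 = 2 u - 7 = -7 + 2 u$)
$o{\left(y,D \right)} = D + y$
$o{\left(4,-29 \right)} j{\left(-26 \right)} = \left(-29 + 4\right) \left(-7 + 2 \left(-26\right)\right) = - 25 \left(-7 - 52\right) = \left(-25\right) \left(-59\right) = 1475$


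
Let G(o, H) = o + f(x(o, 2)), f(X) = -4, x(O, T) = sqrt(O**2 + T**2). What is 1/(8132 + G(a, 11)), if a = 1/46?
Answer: 46/373889 ≈ 0.00012303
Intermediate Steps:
a = 1/46 ≈ 0.021739
G(o, H) = -4 + o (G(o, H) = o - 4 = -4 + o)
1/(8132 + G(a, 11)) = 1/(8132 + (-4 + 1/46)) = 1/(8132 - 183/46) = 1/(373889/46) = 46/373889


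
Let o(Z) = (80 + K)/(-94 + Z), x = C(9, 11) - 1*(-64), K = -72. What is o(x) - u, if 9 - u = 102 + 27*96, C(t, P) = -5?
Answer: 93967/35 ≈ 2684.8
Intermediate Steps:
x = 59 (x = -5 - 1*(-64) = -5 + 64 = 59)
o(Z) = 8/(-94 + Z) (o(Z) = (80 - 72)/(-94 + Z) = 8/(-94 + Z))
u = -2685 (u = 9 - (102 + 27*96) = 9 - (102 + 2592) = 9 - 1*2694 = 9 - 2694 = -2685)
o(x) - u = 8/(-94 + 59) - 1*(-2685) = 8/(-35) + 2685 = 8*(-1/35) + 2685 = -8/35 + 2685 = 93967/35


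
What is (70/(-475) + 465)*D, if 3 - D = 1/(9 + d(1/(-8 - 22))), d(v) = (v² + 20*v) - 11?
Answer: 357571617/227905 ≈ 1568.9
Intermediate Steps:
d(v) = -11 + v² + 20*v
D = 8097/2399 (D = 3 - 1/(9 + (-11 + (1/(-8 - 22))² + 20/(-8 - 22))) = 3 - 1/(9 + (-11 + (1/(-30))² + 20/(-30))) = 3 - 1/(9 + (-11 + (-1/30)² + 20*(-1/30))) = 3 - 1/(9 + (-11 + 1/900 - ⅔)) = 3 - 1/(9 - 10499/900) = 3 - 1/(-2399/900) = 3 - 1*(-900/2399) = 3 + 900/2399 = 8097/2399 ≈ 3.3752)
(70/(-475) + 465)*D = (70/(-475) + 465)*(8097/2399) = (70*(-1/475) + 465)*(8097/2399) = (-14/95 + 465)*(8097/2399) = (44161/95)*(8097/2399) = 357571617/227905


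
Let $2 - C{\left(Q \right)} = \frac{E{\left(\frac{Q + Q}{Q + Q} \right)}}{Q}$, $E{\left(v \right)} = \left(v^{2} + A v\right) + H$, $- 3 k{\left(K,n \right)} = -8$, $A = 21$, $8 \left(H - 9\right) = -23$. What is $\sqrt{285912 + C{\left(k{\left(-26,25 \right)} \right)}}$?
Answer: $\frac{\sqrt{18297821}}{8} \approx 534.7$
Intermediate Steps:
$H = \frac{49}{8}$ ($H = 9 + \frac{1}{8} \left(-23\right) = 9 - \frac{23}{8} = \frac{49}{8} \approx 6.125$)
$k{\left(K,n \right)} = \frac{8}{3}$ ($k{\left(K,n \right)} = \left(- \frac{1}{3}\right) \left(-8\right) = \frac{8}{3}$)
$E{\left(v \right)} = \frac{49}{8} + v^{2} + 21 v$ ($E{\left(v \right)} = \left(v^{2} + 21 v\right) + \frac{49}{8} = \frac{49}{8} + v^{2} + 21 v$)
$C{\left(Q \right)} = 2 - \frac{225}{8 Q}$ ($C{\left(Q \right)} = 2 - \frac{\frac{49}{8} + \left(\frac{Q + Q}{Q + Q}\right)^{2} + 21 \frac{Q + Q}{Q + Q}}{Q} = 2 - \frac{\frac{49}{8} + \left(\frac{2 Q}{2 Q}\right)^{2} + 21 \frac{2 Q}{2 Q}}{Q} = 2 - \frac{\frac{49}{8} + \left(2 Q \frac{1}{2 Q}\right)^{2} + 21 \cdot 2 Q \frac{1}{2 Q}}{Q} = 2 - \frac{\frac{49}{8} + 1^{2} + 21 \cdot 1}{Q} = 2 - \frac{\frac{49}{8} + 1 + 21}{Q} = 2 - \frac{225}{8 Q}$)
$\sqrt{285912 + C{\left(k{\left(-26,25 \right)} \right)}} = \sqrt{285912 + \left(2 - \frac{225}{8 \cdot \frac{8}{3}}\right)} = \sqrt{285912 + \left(2 - \frac{675}{64}\right)} = \sqrt{285912 - \frac{547}{64}} = \sqrt{\frac{18297821}{64}} = \frac{\sqrt{18297821}}{8}$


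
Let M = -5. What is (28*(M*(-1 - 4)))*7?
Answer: 4900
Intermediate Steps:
(28*(M*(-1 - 4)))*7 = (28*(-5*(-1 - 4)))*7 = (28*(-5*(-5)))*7 = (28*25)*7 = 700*7 = 4900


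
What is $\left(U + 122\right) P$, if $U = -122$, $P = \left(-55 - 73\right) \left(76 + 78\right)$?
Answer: $0$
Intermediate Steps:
$P = -19712$ ($P = \left(-128\right) 154 = -19712$)
$\left(U + 122\right) P = \left(-122 + 122\right) \left(-19712\right) = 0 \left(-19712\right) = 0$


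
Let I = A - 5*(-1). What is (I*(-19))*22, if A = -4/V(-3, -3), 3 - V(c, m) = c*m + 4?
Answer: -11286/5 ≈ -2257.2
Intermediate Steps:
V(c, m) = -1 - c*m (V(c, m) = 3 - (c*m + 4) = 3 - (4 + c*m) = 3 + (-4 - c*m) = -1 - c*m)
A = ⅖ (A = -4/(-1 - 1*(-3)*(-3)) = -4/(-1 - 9) = -4/(-10) = -4*(-⅒) = ⅖ ≈ 0.40000)
I = 27/5 (I = ⅖ - 5*(-1) = ⅖ + 5 = 27/5 ≈ 5.4000)
(I*(-19))*22 = ((27/5)*(-19))*22 = -513/5*22 = -11286/5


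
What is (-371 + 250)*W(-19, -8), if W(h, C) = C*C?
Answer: -7744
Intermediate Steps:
W(h, C) = C²
(-371 + 250)*W(-19, -8) = (-371 + 250)*(-8)² = -121*64 = -7744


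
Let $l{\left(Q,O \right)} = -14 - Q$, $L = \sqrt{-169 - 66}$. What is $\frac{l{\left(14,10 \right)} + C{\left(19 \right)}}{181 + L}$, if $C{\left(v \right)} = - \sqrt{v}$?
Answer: $- \frac{28 + \sqrt{19}}{181 + i \sqrt{235}} \approx -0.17751 + 0.015034 i$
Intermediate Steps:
$L = i \sqrt{235}$ ($L = \sqrt{-235} = i \sqrt{235} \approx 15.33 i$)
$\frac{l{\left(14,10 \right)} + C{\left(19 \right)}}{181 + L} = \frac{\left(-14 - 14\right) - \sqrt{19}}{181 + i \sqrt{235}} = \frac{-28 - \sqrt{19}}{181 + i \sqrt{235}}$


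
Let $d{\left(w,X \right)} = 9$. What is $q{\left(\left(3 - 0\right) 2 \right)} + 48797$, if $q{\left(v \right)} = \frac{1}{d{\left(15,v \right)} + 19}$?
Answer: $\frac{1366317}{28} \approx 48797.0$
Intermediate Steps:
$q{\left(v \right)} = \frac{1}{28}$ ($q{\left(v \right)} = \frac{1}{9 + 19} = \frac{1}{28}$)
$q{\left(\left(3 - 0\right) 2 \right)} + 48797 = \frac{1}{28} + 48797 = \frac{1366317}{28}$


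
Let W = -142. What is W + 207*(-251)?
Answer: -52099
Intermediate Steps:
W + 207*(-251) = -142 + 207*(-251) = -142 - 51957 = -52099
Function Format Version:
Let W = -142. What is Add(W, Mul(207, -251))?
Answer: -52099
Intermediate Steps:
Add(W, Mul(207, -251)) = Add(-142, Mul(207, -251)) = Add(-142, -51957) = -52099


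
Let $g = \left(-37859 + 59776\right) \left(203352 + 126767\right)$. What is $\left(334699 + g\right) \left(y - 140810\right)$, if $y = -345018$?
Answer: $-3515234156406616$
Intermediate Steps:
$g = 7235218123$ ($g = 21917 \cdot 330119 = 7235218123$)
$\left(334699 + g\right) \left(y - 140810\right) = \left(334699 + 7235218123\right) \left(-345018 - 140810\right) = 7235552822 \left(-485828\right) = -3515234156406616$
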